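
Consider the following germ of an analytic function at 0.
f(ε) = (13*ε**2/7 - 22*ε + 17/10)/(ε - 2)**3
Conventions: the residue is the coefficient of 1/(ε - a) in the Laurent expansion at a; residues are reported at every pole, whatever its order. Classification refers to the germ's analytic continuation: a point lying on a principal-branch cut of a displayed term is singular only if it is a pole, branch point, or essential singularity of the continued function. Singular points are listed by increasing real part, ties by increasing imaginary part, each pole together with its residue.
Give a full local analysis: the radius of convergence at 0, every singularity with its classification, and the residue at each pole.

Denominator factor (ε - 2)^3: pole of order 3 at 2, modulus 2.
The radius of convergence is the smallest modulus among the singular points: 2.
At the order-3 pole 2 set g(ε) = (ε - (2))^3*f(ε) = 13*ε**2/7 - 22*ε + 17/10.
Order-3 pole: residue = g''(a)/2; g''(2) = 26/7, so the residue is 13/7.

Radius of convergence at 0: 2.
At 2: a pole of order 3; residue 13/7.


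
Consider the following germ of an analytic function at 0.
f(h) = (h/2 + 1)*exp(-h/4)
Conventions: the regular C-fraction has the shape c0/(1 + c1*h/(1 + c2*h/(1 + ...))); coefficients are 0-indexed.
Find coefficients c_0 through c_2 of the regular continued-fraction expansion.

The regular C-fraction coefficients are [1, -1/4, 5/8].

Taylor coefficients (expand at 0): a_0 = 1, a_1 = 1/4, a_2 = -3/32.
c0 = a_0 = 1. Peel one level at a time: if S = 1 + c*h/S' with S'(0) = 1, then c is the h-coefficient of S and S' = c*h/(S - 1).
S_1 = c0/f = 1 + (-1/4)*h + (5/32)*h^2 + ...; c1 = -1/4.
S_2 = c1*h/(S_1 - 1) = 1 + (5/8)*h + ...; c2 = 5/8.


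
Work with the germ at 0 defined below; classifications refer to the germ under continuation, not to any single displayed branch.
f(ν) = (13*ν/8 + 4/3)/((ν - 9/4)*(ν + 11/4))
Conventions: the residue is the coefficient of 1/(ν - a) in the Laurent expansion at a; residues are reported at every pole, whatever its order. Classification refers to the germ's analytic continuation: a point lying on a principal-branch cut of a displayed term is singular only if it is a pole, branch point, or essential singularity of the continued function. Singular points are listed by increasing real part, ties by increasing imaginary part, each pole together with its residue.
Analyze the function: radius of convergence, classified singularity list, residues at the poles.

Denominator factor (ν - 9/4): pole of order 1 at 9/4, modulus 9/4.
Denominator factor (ν + 11/4): pole of order 1 at -11/4, modulus 11/4.
The radius of convergence is the smallest modulus among the singular points: 9/4.
At the order-1 pole -11/4 set g(ν) = (ν - (-11/4))*f(ν) = (13*ν/8 + 4/3)/(ν - 9/4).
Simple pole: residue = g(a) at a = -11/4, which is 301/480.
At the order-1 pole 9/4 set g(ν) = (ν - (9/4))*f(ν) = (13*ν/8 + 4/3)/(ν + 11/4).
Simple pole: residue = g(a) at a = 9/4, which is 479/480.
List the singular points by increasing real part (a conjugate pair: the negative imaginary part first).

Radius of convergence at 0: 9/4.
At -11/4: a pole of order 1; residue 301/480.
At 9/4: a pole of order 1; residue 479/480.


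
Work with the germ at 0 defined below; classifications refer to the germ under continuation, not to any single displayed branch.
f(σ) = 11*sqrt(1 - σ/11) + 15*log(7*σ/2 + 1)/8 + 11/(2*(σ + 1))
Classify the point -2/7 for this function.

The point is a logarithmic branch point.

The term (15/8)*log(1 - σ/(-2/7)) has argument 1 - -2/7/(-2/7) = 0 at -2/7: a logarithmic (infinitely-sheeted) branch point; the remaining terms are analytic or single-valued there.


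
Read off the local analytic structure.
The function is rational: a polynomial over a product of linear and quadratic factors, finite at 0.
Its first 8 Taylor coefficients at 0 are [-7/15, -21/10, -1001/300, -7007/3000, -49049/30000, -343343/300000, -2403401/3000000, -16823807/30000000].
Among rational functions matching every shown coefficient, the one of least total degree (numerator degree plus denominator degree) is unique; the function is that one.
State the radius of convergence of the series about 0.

No rational of total degree below 3 reproduces all 8 coefficients; solving the [2/1] Pade equations on them gives f(x) = (8*x**2/3 + 38*x/15 + 2/3)/(x - 10/7), whose expansion matches every shown term.
Denominator factor (x - 10/7): pole of order 1 at 10/7, modulus 10/7.
The radius of convergence is the smallest modulus among the singular points: 10/7.

The radius of convergence is 10/7.


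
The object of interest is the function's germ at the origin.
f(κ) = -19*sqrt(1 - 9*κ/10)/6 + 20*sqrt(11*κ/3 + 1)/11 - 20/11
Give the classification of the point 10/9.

The point is an algebraic (square-root) branch point.

The term (-19/6)*sqrt(1 - κ/(10/9)) has argument 1 - 10/9/(10/9) = 0 at 10/9: a square-root (algebraic, two-sheeted) branch point; the remaining terms are analytic or single-valued there.


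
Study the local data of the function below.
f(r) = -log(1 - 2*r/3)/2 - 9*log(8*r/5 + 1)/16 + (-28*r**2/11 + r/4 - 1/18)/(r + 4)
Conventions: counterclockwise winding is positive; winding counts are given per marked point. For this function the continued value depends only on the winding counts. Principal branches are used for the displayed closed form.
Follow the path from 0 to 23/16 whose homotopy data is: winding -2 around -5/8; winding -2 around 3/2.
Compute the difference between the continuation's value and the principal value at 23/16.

The rational part is single-valued and drops out of the difference; each branch term changes only by its own monodromy.
(-9/16)*log(1 - r/(-5/8)): each positive loop around -5/8 adds 2*pi*i to the log, so winding -2 contributes (-9/16)*(-2)*2*pi*i = (9/4)*pi*i.
(-1/2)*log(1 - r/(3/2)): each positive loop around 3/2 adds 2*pi*i to the log, so winding -2 contributes (-1/2)*(-2)*2*pi*i = (2)*pi*i.
Summing the contributions at r = 23/16 gives (17/4)*pi*i.

Continued minus principal equals (17/4)*pi*i.


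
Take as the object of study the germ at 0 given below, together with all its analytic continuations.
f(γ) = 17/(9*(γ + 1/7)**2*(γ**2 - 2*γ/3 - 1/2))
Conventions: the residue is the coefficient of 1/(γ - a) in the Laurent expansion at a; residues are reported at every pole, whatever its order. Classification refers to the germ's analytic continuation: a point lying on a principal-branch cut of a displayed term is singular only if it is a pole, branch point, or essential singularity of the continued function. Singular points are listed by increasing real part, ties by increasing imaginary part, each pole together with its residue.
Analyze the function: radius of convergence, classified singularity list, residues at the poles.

Radius of convergence at 0: 1/7.
At 1/3 - (1/6)*sqrt(22): a pole of order 1; residue -233240/38307 - (615587/421377)*sqrt(22).
At -1/7: a pole of order 2; residue 466480/38307.
At 1/3 + (1/6)*sqrt(22): a pole of order 1; residue -233240/38307 + (615587/421377)*sqrt(22).

Denominator factor (γ**2 - 2*γ/3 - 1/2): discriminant 22/9, real irrational roots 1/3 + (1/6)*sqrt(22) and 1/3 - (1/6)*sqrt(22); poles of order 1, moduli 1/3 + (1/6)*sqrt(22) and -1/3 + (1/6)*sqrt(22).
Denominator factor (γ + 1/7)^2: pole of order 2 at -1/7, modulus 1/7.
The radius of convergence is the smallest modulus among the singular points: 1/7.
The factor γ**2 - 2*γ/3 - 1/2 splits as (γ - a)(γ - a') with a = 1/3 - (1/6)*sqrt(22), a' = 1/3 + (1/6)*sqrt(22). At the order-1 pole a set g(γ) = (γ - a)*f(γ) = [17/(9*(γ + 1/7)**2)] / (γ - a').
Simple pole: residue = g(a) at a = 1/3 - (1/6)*sqrt(22), which is -233240/38307 - (615587/421377)*sqrt(22).
At the order-2 pole -1/7 set g(γ) = (γ - (-1/7))^2*f(γ) = 17/(9*(γ**2 - 2*γ/3 - 1/2)).
Order-2 pole: residue = g'(a); g'(-1/7) = 466480/38307, so the residue is 466480/38307.
The factor γ**2 - 2*γ/3 - 1/2 splits as (γ - a)(γ - a') with a = 1/3 + (1/6)*sqrt(22), a' = 1/3 - (1/6)*sqrt(22). At the order-1 pole a set g(γ) = (γ - a)*f(γ) = [17/(9*(γ + 1/7)**2)] / (γ - a').
Simple pole: residue = g(a) at a = 1/3 + (1/6)*sqrt(22), which is -233240/38307 + (615587/421377)*sqrt(22).
List the singular points by increasing real part (a conjugate pair: the negative imaginary part first).


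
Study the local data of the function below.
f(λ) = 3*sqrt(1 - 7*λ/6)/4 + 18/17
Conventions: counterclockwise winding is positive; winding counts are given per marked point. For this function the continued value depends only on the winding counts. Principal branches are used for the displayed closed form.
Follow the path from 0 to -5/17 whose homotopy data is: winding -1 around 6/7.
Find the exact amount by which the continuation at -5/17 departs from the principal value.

Continued minus principal equals -(1/68)*sqrt(13974).

The rational part is single-valued and drops out of the difference; each branch term changes only by its own monodromy.
(3/4)*sqrt(1 - λ/(6/7)): winding -1 is odd, the square root flips sign, contributing -2*(3/4)*sqrt(1 - (-5/17)/(6/7)) = -2*(3/4)*sqrt(137/102) = -(1/68)*sqrt(13974).
Summing the contributions at λ = -5/17 gives -(1/68)*sqrt(13974).


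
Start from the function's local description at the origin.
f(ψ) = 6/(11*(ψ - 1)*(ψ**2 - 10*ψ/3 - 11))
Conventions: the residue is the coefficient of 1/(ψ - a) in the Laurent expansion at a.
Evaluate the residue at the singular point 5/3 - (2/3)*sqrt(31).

The factor ψ**2 - 10*ψ/3 - 11 splits as (ψ - a)(ψ - a') with a = 5/3 - (2/3)*sqrt(31), a' = 5/3 + (2/3)*sqrt(31). At the order-1 pole a set g(ψ) = (ψ - a)*f(ψ) = [6/(11*(ψ - 1))] / (ψ - a').
Simple pole: residue = g(a) at a = 5/3 - (2/3)*sqrt(31), which is 9/440 + (9/13640)*sqrt(31).

The residue is 9/440 + (9/13640)*sqrt(31).


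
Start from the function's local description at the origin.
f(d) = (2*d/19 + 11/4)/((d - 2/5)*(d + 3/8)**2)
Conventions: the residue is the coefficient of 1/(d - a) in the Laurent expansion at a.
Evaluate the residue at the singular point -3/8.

At the order-2 pole -3/8 set g(d) = (d - (-3/8))^2*f(d) = (2*d/19 + 11/4)/(d - 2/5).
Order-2 pole: residue = g'(a); g'(-3/8) = -84880/18259, so the residue is -84880/18259.

The residue is -84880/18259.


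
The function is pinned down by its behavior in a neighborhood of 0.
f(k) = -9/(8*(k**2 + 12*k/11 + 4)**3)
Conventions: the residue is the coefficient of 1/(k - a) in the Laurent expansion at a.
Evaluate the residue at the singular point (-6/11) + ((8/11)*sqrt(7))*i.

The factor k**2 + 12*k/11 + 4 splits as (k - a)(k - a') with a = (-6/11) + ((8/11)*sqrt(7))*i, a' = (-6/11) - ((8/11)*sqrt(7))*i. At the order-3 pole a set g(k) = (k - a)^3*f(k) = [-9/8] / (k - a')^3.
Order-3 pole: residue = g''(a)/2; g''((-6/11) + ((8/11)*sqrt(7))*i) = ((4348377/719323136)*sqrt(7))*i, so the residue is ((4348377/1438646272)*sqrt(7))*i.

The residue is ((4348377/1438646272)*sqrt(7))*i.


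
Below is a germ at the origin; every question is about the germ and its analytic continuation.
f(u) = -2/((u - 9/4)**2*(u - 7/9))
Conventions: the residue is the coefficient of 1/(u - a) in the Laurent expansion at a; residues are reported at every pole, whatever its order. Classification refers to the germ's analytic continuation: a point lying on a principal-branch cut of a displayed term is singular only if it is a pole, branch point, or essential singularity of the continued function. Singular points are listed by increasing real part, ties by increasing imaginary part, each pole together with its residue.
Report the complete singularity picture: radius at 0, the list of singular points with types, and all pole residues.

Denominator factor (u - 7/9): pole of order 1 at 7/9, modulus 7/9.
Denominator factor (u - 9/4)^2: pole of order 2 at 9/4, modulus 9/4.
The radius of convergence is the smallest modulus among the singular points: 7/9.
At the order-1 pole 7/9 set g(u) = (u - (7/9))*f(u) = -2/(u - 9/4)**2.
Simple pole: residue = g(a) at a = 7/9, which is -2592/2809.
At the order-2 pole 9/4 set g(u) = (u - (9/4))^2*f(u) = -2/(u - 7/9).
Order-2 pole: residue = g'(a); g'(9/4) = 2592/2809, so the residue is 2592/2809.
List the singular points by increasing real part (a conjugate pair: the negative imaginary part first).

Radius of convergence at 0: 7/9.
At 7/9: a pole of order 1; residue -2592/2809.
At 9/4: a pole of order 2; residue 2592/2809.


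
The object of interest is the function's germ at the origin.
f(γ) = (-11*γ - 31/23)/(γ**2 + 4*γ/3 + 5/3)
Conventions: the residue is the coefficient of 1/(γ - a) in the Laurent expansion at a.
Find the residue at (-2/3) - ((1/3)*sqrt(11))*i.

The residue is (-11/2) + ((413/506)*sqrt(11))*i.

The factor γ**2 + 4*γ/3 + 5/3 splits as (γ - a)(γ - a') with a = (-2/3) - ((1/3)*sqrt(11))*i, a' = (-2/3) + ((1/3)*sqrt(11))*i. At the order-1 pole a set g(γ) = (γ - a)*f(γ) = [-11*γ - 31/23] / (γ - a').
Simple pole: residue = g(a) at a = (-2/3) - ((1/3)*sqrt(11))*i, which is (-11/2) + ((413/506)*sqrt(11))*i.


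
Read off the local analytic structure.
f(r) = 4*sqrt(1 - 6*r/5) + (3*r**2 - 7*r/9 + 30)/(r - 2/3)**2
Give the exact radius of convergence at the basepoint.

The radius of convergence is 2/3.

Denominator factor (r - 2/3)^2: pole of order 2 at 2/3, modulus 2/3.
Branch term (4)*sqrt(1 - r/(5/6)): its argument vanishes at r = 5/6, a square-root branch point, modulus 5/6.
The radius of convergence is the smallest modulus among the singular points: 2/3.


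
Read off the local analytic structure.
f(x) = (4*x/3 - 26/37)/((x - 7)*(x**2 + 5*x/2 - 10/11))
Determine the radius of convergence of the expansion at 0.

Denominator factor (x**2 + 5*x/2 - 10/11): discriminant 435/44, real irrational roots -5/4 + (1/44)*sqrt(4785) and -5/4 - (1/44)*sqrt(4785); poles of order 1, moduli -5/4 + (1/44)*sqrt(4785) and 5/4 + (1/44)*sqrt(4785).
Denominator factor (x - 7): pole of order 1 at 7, modulus 7.
The radius of convergence is the smallest modulus among the singular points: -5/4 + (1/44)*sqrt(4785).

The radius of convergence is -5/4 + (1/44)*sqrt(4785).


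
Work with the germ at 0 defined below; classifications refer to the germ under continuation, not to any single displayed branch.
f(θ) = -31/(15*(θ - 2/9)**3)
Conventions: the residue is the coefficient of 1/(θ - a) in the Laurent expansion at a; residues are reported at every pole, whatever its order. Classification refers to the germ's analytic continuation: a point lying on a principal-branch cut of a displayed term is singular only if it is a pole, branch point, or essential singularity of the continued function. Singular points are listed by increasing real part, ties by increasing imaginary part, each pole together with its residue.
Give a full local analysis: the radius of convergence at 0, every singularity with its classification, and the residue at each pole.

Denominator factor (θ - 2/9)^3: pole of order 3 at 2/9, modulus 2/9.
The radius of convergence is the smallest modulus among the singular points: 2/9.
At the order-3 pole 2/9 set g(θ) = (θ - (2/9))^3*f(θ) = -31/15.
Order-3 pole: residue = g''(a)/2; g''(2/9) = 0, so the residue is 0.

Radius of convergence at 0: 2/9.
At 2/9: a pole of order 3; residue 0.


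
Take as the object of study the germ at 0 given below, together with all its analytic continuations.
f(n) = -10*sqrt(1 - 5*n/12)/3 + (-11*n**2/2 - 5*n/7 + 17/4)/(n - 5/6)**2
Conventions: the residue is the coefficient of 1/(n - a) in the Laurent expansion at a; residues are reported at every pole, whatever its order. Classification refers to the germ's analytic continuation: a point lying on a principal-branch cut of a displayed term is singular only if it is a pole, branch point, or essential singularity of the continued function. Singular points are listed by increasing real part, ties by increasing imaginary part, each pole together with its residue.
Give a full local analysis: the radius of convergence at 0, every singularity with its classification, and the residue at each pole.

Radius of convergence at 0: 5/6.
At 5/6: a pole of order 2; residue -415/42.
At 12/5: an algebraic (square-root) branch point.

Denominator factor (n - 5/6)^2: pole of order 2 at 5/6, modulus 5/6.
Branch term (-10/3)*sqrt(1 - n/(12/5)): its argument vanishes at n = 12/5, a square-root branch point, modulus 12/5.
The radius of convergence is the smallest modulus among the singular points: 5/6.
The branch term is analytic at 5/6 and contributes nothing to the residue; only the rational part matters.
At the order-2 pole 5/6 set g(n) = (n - (5/6))^2*(rational part) = -11*n**2/2 - 5*n/7 + 17/4.
Order-2 pole: residue = g'(a); g'(5/6) = -415/42, so the residue is -415/42.
List the singular points by increasing real part (a conjugate pair: the negative imaginary part first).


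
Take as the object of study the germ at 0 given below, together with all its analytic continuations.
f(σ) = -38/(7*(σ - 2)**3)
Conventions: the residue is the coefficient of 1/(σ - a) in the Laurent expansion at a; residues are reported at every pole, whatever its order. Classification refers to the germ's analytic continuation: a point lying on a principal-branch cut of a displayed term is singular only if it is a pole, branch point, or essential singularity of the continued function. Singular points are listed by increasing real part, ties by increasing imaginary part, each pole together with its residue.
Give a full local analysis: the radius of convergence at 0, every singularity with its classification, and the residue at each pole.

Denominator factor (σ - 2)^3: pole of order 3 at 2, modulus 2.
The radius of convergence is the smallest modulus among the singular points: 2.
At the order-3 pole 2 set g(σ) = (σ - (2))^3*f(σ) = -38/7.
Order-3 pole: residue = g''(a)/2; g''(2) = 0, so the residue is 0.

Radius of convergence at 0: 2.
At 2: a pole of order 3; residue 0.


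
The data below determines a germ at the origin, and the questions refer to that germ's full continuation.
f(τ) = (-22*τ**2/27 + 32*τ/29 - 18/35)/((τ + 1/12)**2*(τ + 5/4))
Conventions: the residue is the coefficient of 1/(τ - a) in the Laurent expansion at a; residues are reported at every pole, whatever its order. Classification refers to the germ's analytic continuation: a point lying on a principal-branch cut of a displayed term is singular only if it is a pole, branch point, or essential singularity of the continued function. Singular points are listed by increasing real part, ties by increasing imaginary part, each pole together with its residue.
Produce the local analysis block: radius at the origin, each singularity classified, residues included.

Radius of convergence at 0: 1/12.
At -5/4: a pole of order 1; residue -694277/298410.
At -1/12: a pole of order 2; residue 4060153/2685690.

Denominator factor (τ + 1/12)^2: pole of order 2 at -1/12, modulus 1/12.
Denominator factor (τ + 5/4): pole of order 1 at -5/4, modulus 5/4.
The radius of convergence is the smallest modulus among the singular points: 1/12.
At the order-1 pole -5/4 set g(τ) = (τ - (-5/4))*f(τ) = (-22*τ**2/27 + 32*τ/29 - 18/35)/(τ + 1/12)**2.
Simple pole: residue = g(a) at a = -5/4, which is -694277/298410.
At the order-2 pole -1/12 set g(τ) = (τ - (-1/12))^2*f(τ) = (-22*τ**2/27 + 32*τ/29 - 18/35)/(τ + 5/4).
Order-2 pole: residue = g'(a); g'(-1/12) = 4060153/2685690, so the residue is 4060153/2685690.
List the singular points by increasing real part (a conjugate pair: the negative imaginary part first).


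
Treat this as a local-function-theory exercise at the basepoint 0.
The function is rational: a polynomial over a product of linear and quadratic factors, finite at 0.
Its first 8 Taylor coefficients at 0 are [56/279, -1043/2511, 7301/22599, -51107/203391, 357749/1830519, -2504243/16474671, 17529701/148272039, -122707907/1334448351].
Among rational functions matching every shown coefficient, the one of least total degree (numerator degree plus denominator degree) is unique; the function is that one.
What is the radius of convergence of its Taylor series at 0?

The radius of convergence is 9/7.

No rational of total degree below 2 reproduces all 8 coefficients; solving the [1/1] Pade equations on them gives f(z) = (8/31 - z/3)/(z + 9/7), whose expansion matches every shown term.
Denominator factor (z + 9/7): pole of order 1 at -9/7, modulus 9/7.
The radius of convergence is the smallest modulus among the singular points: 9/7.


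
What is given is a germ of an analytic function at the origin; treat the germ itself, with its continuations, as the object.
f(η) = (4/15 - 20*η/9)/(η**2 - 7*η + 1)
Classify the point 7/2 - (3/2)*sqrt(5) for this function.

The denominator factor η**2 - 7*η + 1 vanishes at 7/2 - (3/2)*sqrt(5) and appears to the power 1; the numerator there equals -338/45 + (10/3)*sqrt(5), nonzero, and no other factor vanishes.
Hence a pole whose order is the multiplicity, 1.

The point is a pole of order 1.


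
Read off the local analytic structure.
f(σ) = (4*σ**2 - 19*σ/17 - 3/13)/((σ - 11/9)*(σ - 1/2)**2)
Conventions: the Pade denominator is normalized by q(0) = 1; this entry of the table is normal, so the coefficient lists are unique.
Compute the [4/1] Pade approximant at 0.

Taylor coefficients needed (expand at 0): a_0 = 108/143, a_1 = 195120/26741, a_2 = 4874976/294151, a_3 = 94665744/3235661, a_4 = 1577248272/35592271, a_5 = 21523699152/391514981.
Write the denominator as Q(σ) = 1 + q1*σ. Requiring Q*f - P = O(σ^6) with deg P <= 4 kills the coefficients of σ^5..σ^5 in Q*f:
  σ^5: a_5 + q1*a_4 = 0, i.e. 21523699152/391514981 + (1577248272/35592271)*q1 = 0.
Solving this linear system: q1 = -1892027/1525117.
The numerator is Q*f truncated at degree 4: P0 = a_0 = 108/143; P1 = a_1 + q1*a_0 = 194868108/30640987; P2 = a_2 + q1*a_1 = 2534946192/337050857; P3 = a_3 + q1*a_2 = 2931281136/337050857; P4 = a_4 + q1*a_3 = 2702725056/337050857.

The Pade approximant has numerator coefficients [108/143, 194868108/30640987, 2534946192/337050857, 2931281136/337050857, 2702725056/337050857]; denominator coefficients [1, -1892027/1525117].


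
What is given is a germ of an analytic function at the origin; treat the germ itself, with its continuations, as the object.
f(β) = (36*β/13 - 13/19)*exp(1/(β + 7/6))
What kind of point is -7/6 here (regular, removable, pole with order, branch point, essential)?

The exponent 1/(β - (-7/6)) has a pole at -7/6, so exp(1/(β - (-7/6))) takes every nonzero value near it: an essential singularity (not a pole of any order).

The point is an essential singularity.


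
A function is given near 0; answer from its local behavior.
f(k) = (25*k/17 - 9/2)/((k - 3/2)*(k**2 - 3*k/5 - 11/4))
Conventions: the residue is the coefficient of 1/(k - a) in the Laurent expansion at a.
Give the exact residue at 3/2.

At the order-1 pole 3/2 set g(k) = (k - (3/2))*f(k) = (25*k/17 - 9/2)/(k**2 - 3*k/5 - 11/4).
Simple pole: residue = g(a) at a = 3/2, which is 195/119.

The residue is 195/119.


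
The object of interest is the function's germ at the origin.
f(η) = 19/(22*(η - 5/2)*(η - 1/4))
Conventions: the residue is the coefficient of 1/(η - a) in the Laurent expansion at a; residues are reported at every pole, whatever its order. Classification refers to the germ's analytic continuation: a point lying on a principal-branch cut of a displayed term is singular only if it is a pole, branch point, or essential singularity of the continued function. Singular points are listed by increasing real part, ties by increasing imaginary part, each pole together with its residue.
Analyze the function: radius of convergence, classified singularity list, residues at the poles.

Denominator factor (η - 1/4): pole of order 1 at 1/4, modulus 1/4.
Denominator factor (η - 5/2): pole of order 1 at 5/2, modulus 5/2.
The radius of convergence is the smallest modulus among the singular points: 1/4.
At the order-1 pole 1/4 set g(η) = (η - (1/4))*f(η) = 19/(22*(η - 5/2)).
Simple pole: residue = g(a) at a = 1/4, which is -38/99.
At the order-1 pole 5/2 set g(η) = (η - (5/2))*f(η) = 19/(22*(η - 1/4)).
Simple pole: residue = g(a) at a = 5/2, which is 38/99.
List the singular points by increasing real part (a conjugate pair: the negative imaginary part first).

Radius of convergence at 0: 1/4.
At 1/4: a pole of order 1; residue -38/99.
At 5/2: a pole of order 1; residue 38/99.


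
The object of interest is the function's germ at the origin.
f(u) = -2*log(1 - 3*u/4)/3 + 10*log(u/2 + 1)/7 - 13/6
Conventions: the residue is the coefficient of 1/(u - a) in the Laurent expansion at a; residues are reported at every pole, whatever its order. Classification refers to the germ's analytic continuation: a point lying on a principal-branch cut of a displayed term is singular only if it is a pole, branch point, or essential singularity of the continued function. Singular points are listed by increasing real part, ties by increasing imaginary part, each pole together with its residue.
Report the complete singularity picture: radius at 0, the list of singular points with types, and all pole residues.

Branch term (-2/3)*log(1 - u/(4/3)): its argument vanishes at u = 4/3, a logarithmic branch point, modulus 4/3.
Branch term (10/7)*log(1 - u/(-2)): its argument vanishes at u = -2, a logarithmic branch point, modulus 2.
The radius of convergence is the smallest modulus among the singular points: 4/3.
List the singular points by increasing real part (a conjugate pair: the negative imaginary part first).

Radius of convergence at 0: 4/3.
At -2: a logarithmic branch point.
At 4/3: a logarithmic branch point.


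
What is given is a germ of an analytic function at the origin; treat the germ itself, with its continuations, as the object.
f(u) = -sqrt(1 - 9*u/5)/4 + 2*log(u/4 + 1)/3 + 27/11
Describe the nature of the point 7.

The point is a regular point.

There is no denominator, hence no pole anywhere.
Branch term log(1 - u/(-4)): argument at 7 is 11/4, nonzero, so 7 is not its branch point (a point on a principal cut is still regular for the continued germ).
Branch term sqrt(1 - u/(5/9)): argument at 7 is -58/5, nonzero, so 7 is not its branch point (a point on a principal cut is still regular for the continued germ).
So the germ continues analytically to 7.


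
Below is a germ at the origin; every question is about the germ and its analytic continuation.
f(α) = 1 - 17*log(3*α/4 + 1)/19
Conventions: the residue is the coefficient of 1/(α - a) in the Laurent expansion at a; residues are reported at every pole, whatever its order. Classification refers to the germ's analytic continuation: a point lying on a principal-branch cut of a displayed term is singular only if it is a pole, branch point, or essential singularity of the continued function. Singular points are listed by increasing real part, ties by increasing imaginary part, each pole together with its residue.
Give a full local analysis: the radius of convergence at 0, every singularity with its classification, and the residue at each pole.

Radius of convergence at 0: 4/3.
At -4/3: a logarithmic branch point.

Branch term (-17/19)*log(1 - α/(-4/3)): its argument vanishes at α = -4/3, a logarithmic branch point, modulus 4/3.
The radius of convergence is the smallest modulus among the singular points: 4/3.


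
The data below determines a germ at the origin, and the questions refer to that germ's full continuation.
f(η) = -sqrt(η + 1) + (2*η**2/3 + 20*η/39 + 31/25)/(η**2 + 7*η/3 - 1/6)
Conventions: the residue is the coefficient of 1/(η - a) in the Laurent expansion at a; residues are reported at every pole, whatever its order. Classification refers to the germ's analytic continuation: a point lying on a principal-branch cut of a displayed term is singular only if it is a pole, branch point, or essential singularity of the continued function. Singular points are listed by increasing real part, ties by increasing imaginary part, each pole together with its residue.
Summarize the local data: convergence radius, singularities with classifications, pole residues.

Denominator factor (η**2 + 7*η/3 - 1/6): discriminant 55/9, real irrational roots -7/6 + (1/6)*sqrt(55) and -7/6 - (1/6)*sqrt(55); poles of order 1, moduli -7/6 + (1/6)*sqrt(55) and 7/6 + (1/6)*sqrt(55).
Branch term (-1)*sqrt(1 - η/(-1)): its argument vanishes at η = -1, a square-root branch point, modulus 1.
The radius of convergence is the smallest modulus among the singular points: -7/6 + (1/6)*sqrt(55).
The branch term is analytic at -7/6 - (1/6)*sqrt(55) and contributes nothing to the residue; only the rational part matters.
The factor η**2 + 7*η/3 - 1/6 splits as (η - a)(η - a') with a = -7/6 - (1/6)*sqrt(55), a' = -7/6 + (1/6)*sqrt(55). At the order-1 pole a set g(η) = (η - a)*(rational part) = [2*η**2/3 + 20*η/39 + 31/25] / (η - a').
Simple pole: residue = g(a) at a = -7/6 - (1/6)*sqrt(55), which is -61/117 - (22531/160875)*sqrt(55).
The branch term is analytic at -7/6 + (1/6)*sqrt(55) and contributes nothing to the residue; only the rational part matters.
The factor η**2 + 7*η/3 - 1/6 splits as (η - a)(η - a') with a = -7/6 + (1/6)*sqrt(55), a' = -7/6 - (1/6)*sqrt(55). At the order-1 pole a set g(η) = (η - a)*(rational part) = [2*η**2/3 + 20*η/39 + 31/25] / (η - a').
Simple pole: residue = g(a) at a = -7/6 + (1/6)*sqrt(55), which is -61/117 + (22531/160875)*sqrt(55).
List the singular points by increasing real part (a conjugate pair: the negative imaginary part first).

Radius of convergence at 0: -7/6 + (1/6)*sqrt(55).
At -7/6 - (1/6)*sqrt(55): a pole of order 1; residue -61/117 - (22531/160875)*sqrt(55).
At -1: an algebraic (square-root) branch point.
At -7/6 + (1/6)*sqrt(55): a pole of order 1; residue -61/117 + (22531/160875)*sqrt(55).


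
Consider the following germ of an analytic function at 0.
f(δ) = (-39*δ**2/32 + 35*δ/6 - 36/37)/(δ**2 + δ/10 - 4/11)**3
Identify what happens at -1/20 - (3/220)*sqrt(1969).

The point is a pole of order 3.

The denominator factor δ**2 + δ/10 - 4/11 vanishes at -1/20 - (3/220)*sqrt(1969) and appears to the power 3; the numerator there equals -13393219/7814400 - (5717/70400)*sqrt(1969), nonzero, and no other factor vanishes.
Hence a pole whose order is the multiplicity, 3.


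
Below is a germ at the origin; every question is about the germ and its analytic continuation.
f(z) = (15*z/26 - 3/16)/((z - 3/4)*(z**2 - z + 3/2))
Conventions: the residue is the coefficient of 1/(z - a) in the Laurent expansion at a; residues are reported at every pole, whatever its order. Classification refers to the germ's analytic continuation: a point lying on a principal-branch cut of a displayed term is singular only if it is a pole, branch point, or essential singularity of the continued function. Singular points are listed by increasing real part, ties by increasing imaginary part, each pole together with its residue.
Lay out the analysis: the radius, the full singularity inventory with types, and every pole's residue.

Denominator factor (z - 3/4): pole of order 1 at 3/4, modulus 3/4.
Denominator factor (z**2 - z + 3/2): discriminant -5, complex-conjugate roots (1/2) + ((1/2)*sqrt(5))*i and (1/2) - ((1/2)*sqrt(5))*i; poles of order 1, moduli (1/2)*sqrt(6) and (1/2)*sqrt(6).
The radius of convergence is the smallest modulus among the singular points: 3/4.
The factor z**2 - z + 3/2 splits as (z - a)(z - a') with a = (1/2) - ((1/2)*sqrt(5))*i, a' = (1/2) + ((1/2)*sqrt(5))*i. At the order-1 pole a set g(z) = (z - a)*f(z) = [(15*z/26 - 3/16)/(z - 3/4)] / (z - a').
Simple pole: residue = g(a) at a = (1/2) - ((1/2)*sqrt(5))*i, which is (-17/182) + ((193/1820)*sqrt(5))*i.
The factor z**2 - z + 3/2 splits as (z - a)(z - a') with a = (1/2) + ((1/2)*sqrt(5))*i, a' = (1/2) - ((1/2)*sqrt(5))*i. At the order-1 pole a set g(z) = (z - a)*f(z) = [(15*z/26 - 3/16)/(z - 3/4)] / (z - a').
Simple pole: residue = g(a) at a = (1/2) + ((1/2)*sqrt(5))*i, which is (-17/182) - ((193/1820)*sqrt(5))*i.
At the order-1 pole 3/4 set g(z) = (z - (3/4))*f(z) = (15*z/26 - 3/16)/(z**2 - z + 3/2).
Simple pole: residue = g(a) at a = 3/4, which is 17/91.
List the singular points by increasing real part (a conjugate pair: the negative imaginary part first).

Radius of convergence at 0: 3/4.
At (1/2) - ((1/2)*sqrt(5))*i: a pole of order 1; residue (-17/182) + ((193/1820)*sqrt(5))*i.
At (1/2) + ((1/2)*sqrt(5))*i: a pole of order 1; residue (-17/182) - ((193/1820)*sqrt(5))*i.
At 3/4: a pole of order 1; residue 17/91.


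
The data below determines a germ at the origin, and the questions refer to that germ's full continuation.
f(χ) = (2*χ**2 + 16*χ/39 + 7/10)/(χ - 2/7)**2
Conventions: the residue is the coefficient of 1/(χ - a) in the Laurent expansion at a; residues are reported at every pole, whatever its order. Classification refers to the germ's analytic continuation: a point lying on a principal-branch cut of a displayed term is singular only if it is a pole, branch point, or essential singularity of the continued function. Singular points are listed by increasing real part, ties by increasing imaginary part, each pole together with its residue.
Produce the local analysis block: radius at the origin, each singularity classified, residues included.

Denominator factor (χ - 2/7)^2: pole of order 2 at 2/7, modulus 2/7.
The radius of convergence is the smallest modulus among the singular points: 2/7.
At the order-2 pole 2/7 set g(χ) = (χ - (2/7))^2*f(χ) = 2*χ**2 + 16*χ/39 + 7/10.
Order-2 pole: residue = g'(a); g'(2/7) = 424/273, so the residue is 424/273.

Radius of convergence at 0: 2/7.
At 2/7: a pole of order 2; residue 424/273.


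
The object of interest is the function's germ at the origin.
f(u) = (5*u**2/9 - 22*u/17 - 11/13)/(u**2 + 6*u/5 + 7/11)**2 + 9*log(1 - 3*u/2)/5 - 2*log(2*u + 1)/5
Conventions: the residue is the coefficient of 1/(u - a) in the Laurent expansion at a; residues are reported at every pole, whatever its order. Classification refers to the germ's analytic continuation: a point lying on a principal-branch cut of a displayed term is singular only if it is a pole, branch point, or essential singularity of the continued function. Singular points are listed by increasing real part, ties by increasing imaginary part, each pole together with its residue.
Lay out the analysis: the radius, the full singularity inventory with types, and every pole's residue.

Radius of convergence at 0: 1/2.
At (-3/5) - ((2/55)*sqrt(209))*i: a pole of order 2; residue ((194075/5744232)*sqrt(209))*i.
At (-3/5) + ((2/55)*sqrt(209))*i: a pole of order 2; residue -((194075/5744232)*sqrt(209))*i.
At -1/2: a logarithmic branch point.
At 2/3: a logarithmic branch point.

Denominator factor (u**2 + 6*u/5 + 7/11)^2: discriminant -304/275, complex-conjugate roots (-3/5) + ((2/55)*sqrt(209))*i and (-3/5) - ((2/55)*sqrt(209))*i; poles of order 2, moduli (1/11)*sqrt(77) and (1/11)*sqrt(77).
Branch term (-2/5)*log(1 - u/(-1/2)): its argument vanishes at u = -1/2, a logarithmic branch point, modulus 1/2.
Branch term (9/5)*log(1 - u/(2/3)): its argument vanishes at u = 2/3, a logarithmic branch point, modulus 2/3.
The radius of convergence is the smallest modulus among the singular points: 1/2.
The branch terms are analytic at (-3/5) - ((2/55)*sqrt(209))*i and contribute nothing to the residue; only the rational part matters.
The factor u**2 + 6*u/5 + 7/11 splits as (u - a)(u - a') with a = (-3/5) - ((2/55)*sqrt(209))*i, a' = (-3/5) + ((2/55)*sqrt(209))*i. At the order-2 pole a set g(u) = (u - a)^2*(rational part) = [5*u**2/9 - 22*u/17 - 11/13] / (u - a')^2.
Order-2 pole: residue = g'(a); g'((-3/5) - ((2/55)*sqrt(209))*i) = ((194075/5744232)*sqrt(209))*i, so the residue is ((194075/5744232)*sqrt(209))*i.
The branch terms are analytic at (-3/5) + ((2/55)*sqrt(209))*i and contribute nothing to the residue; only the rational part matters.
The factor u**2 + 6*u/5 + 7/11 splits as (u - a)(u - a') with a = (-3/5) + ((2/55)*sqrt(209))*i, a' = (-3/5) - ((2/55)*sqrt(209))*i. At the order-2 pole a set g(u) = (u - a)^2*(rational part) = [5*u**2/9 - 22*u/17 - 11/13] / (u - a')^2.
Order-2 pole: residue = g'(a); g'((-3/5) + ((2/55)*sqrt(209))*i) = -((194075/5744232)*sqrt(209))*i, so the residue is -((194075/5744232)*sqrt(209))*i.
List the singular points by increasing real part (a conjugate pair: the negative imaginary part first).


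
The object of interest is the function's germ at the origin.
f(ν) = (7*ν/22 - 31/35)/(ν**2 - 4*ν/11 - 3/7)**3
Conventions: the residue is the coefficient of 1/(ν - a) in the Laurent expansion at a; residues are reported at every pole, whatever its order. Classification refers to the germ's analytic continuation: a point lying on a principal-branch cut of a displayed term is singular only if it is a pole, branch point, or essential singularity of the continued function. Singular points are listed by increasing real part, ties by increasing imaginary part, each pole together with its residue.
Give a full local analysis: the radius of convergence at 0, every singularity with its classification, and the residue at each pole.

Denominator factor (ν**2 - 4*ν/11 - 3/7)^3: discriminant 1564/847, real irrational roots 2/11 + (1/77)*sqrt(2737) and 2/11 - (1/77)*sqrt(2737); poles of order 3, moduli 2/11 + (1/77)*sqrt(2737) and -2/11 + (1/77)*sqrt(2737).
The radius of convergence is the smallest modulus among the singular points: -2/11 + (1/77)*sqrt(2737).
The factor ν**2 - 4*ν/11 - 3/7 splits as (ν - a)(ν - a') with a = 2/11 - (1/77)*sqrt(2737), a' = 2/11 + (1/77)*sqrt(2737). At the order-3 pole a set g(ν) = (ν - a)^3*f(ν) = [7*ν/22 - 31/35] / (ν - a')^3.
Order-3 pole: residue = g''(a)/2; g''(2/11 - (1/77)*sqrt(2737)) = (48998103/1195529420)*sqrt(2737), so the residue is (48998103/2391058840)*sqrt(2737).
The factor ν**2 - 4*ν/11 - 3/7 splits as (ν - a)(ν - a') with a = 2/11 + (1/77)*sqrt(2737), a' = 2/11 - (1/77)*sqrt(2737). At the order-3 pole a set g(ν) = (ν - a)^3*f(ν) = [7*ν/22 - 31/35] / (ν - a')^3.
Order-3 pole: residue = g''(a)/2; g''(2/11 + (1/77)*sqrt(2737)) = -(48998103/1195529420)*sqrt(2737), so the residue is -(48998103/2391058840)*sqrt(2737).
List the singular points by increasing real part (a conjugate pair: the negative imaginary part first).

Radius of convergence at 0: -2/11 + (1/77)*sqrt(2737).
At 2/11 - (1/77)*sqrt(2737): a pole of order 3; residue (48998103/2391058840)*sqrt(2737).
At 2/11 + (1/77)*sqrt(2737): a pole of order 3; residue -(48998103/2391058840)*sqrt(2737).


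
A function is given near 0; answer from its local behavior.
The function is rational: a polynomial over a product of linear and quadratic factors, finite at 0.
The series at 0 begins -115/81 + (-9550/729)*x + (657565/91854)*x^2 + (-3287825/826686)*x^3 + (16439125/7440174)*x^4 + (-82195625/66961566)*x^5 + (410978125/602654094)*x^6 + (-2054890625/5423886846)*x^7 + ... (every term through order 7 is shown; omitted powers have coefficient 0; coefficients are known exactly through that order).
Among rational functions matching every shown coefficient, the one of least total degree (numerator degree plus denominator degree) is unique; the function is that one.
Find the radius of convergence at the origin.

The radius of convergence is 9/5.

No rational of total degree below 3 reproduces all 8 coefficients; solving the [2/1] Pade equations on them gives f(x) = (-3*x**2/14 - 25*x - 23/9)/(x + 9/5), whose expansion matches every shown term.
Denominator factor (x + 9/5): pole of order 1 at -9/5, modulus 9/5.
The radius of convergence is the smallest modulus among the singular points: 9/5.


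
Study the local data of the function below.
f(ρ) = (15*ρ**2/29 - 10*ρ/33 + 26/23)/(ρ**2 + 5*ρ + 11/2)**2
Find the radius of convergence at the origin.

The radius of convergence is 5/2 - (1/2)*sqrt(3).

Denominator factor (ρ**2 + 5*ρ + 11/2)^2: discriminant 3, real irrational roots -5/2 + (1/2)*sqrt(3) and -5/2 - (1/2)*sqrt(3); poles of order 2, moduli 5/2 - (1/2)*sqrt(3) and 5/2 + (1/2)*sqrt(3).
The radius of convergence is the smallest modulus among the singular points: 5/2 - (1/2)*sqrt(3).


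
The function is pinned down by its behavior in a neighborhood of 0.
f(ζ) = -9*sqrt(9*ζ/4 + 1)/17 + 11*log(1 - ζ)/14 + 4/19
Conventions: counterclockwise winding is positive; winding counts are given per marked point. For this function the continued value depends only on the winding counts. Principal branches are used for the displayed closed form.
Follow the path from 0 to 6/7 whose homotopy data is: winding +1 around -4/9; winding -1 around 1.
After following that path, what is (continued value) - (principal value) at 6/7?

Continued minus principal equals ((9/119)*sqrt(574)) - ((11/7)*pi)*i.

The rational part is single-valued and drops out of the difference; each branch term changes only by its own monodromy.
(-9/17)*sqrt(1 - ζ/(-4/9)): winding +1 is odd, the square root flips sign, contributing -2*(-9/17)*sqrt(1 - (6/7)/(-4/9)) = -2*(-9/17)*sqrt(41/14) = (9/119)*sqrt(574).
(11/14)*log(1 - ζ/(1)): each positive loop around 1 adds 2*pi*i to the log, so winding -1 contributes (11/14)*(-1)*2*pi*i = -(11/7)*pi*i.
Summing the contributions at ζ = 6/7 gives ((9/119)*sqrt(574)) - ((11/7)*pi)*i.
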